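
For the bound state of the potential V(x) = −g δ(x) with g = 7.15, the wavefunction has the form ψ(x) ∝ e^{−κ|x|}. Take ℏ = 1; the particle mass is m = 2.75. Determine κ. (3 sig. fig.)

κ = 19.7

Integrating the TISE across x = 0 gives the cusp condition ψ'(0⁺) − ψ'(0⁻) = −(2mg/ℏ²)ψ(0).
With ψ ∝ e^{−κ|x|} this yields −2κ = −2mg/ℏ², so κ = mg/ℏ² = 19.66.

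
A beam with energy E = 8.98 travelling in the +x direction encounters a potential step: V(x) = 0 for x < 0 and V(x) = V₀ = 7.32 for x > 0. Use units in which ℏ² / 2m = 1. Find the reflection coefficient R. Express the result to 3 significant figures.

The wavenumbers are k₁ = √(2mE)/ℏ = 2.997 on the left and k₂ = √(2m(E − V₀))/ℏ = 1.288 on the right.
Continuity of ψ and ψ′ at the step yields the reflection amplitude r = (k₁ − k₂)/(k₁ + k₂) = 0.3987; thus R = |r|² = 0.1589, T = 0.8411.

R = 0.159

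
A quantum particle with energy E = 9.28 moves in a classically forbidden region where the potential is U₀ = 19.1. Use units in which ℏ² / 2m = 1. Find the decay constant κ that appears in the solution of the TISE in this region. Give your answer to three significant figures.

Since E < U₀ the TISE in this region is ψ'' = κ²ψ with κ = √(2m(U₀ − E))/ℏ.
κ = √(2 × 0.5 × 9.82) = 3.134.

κ = 3.13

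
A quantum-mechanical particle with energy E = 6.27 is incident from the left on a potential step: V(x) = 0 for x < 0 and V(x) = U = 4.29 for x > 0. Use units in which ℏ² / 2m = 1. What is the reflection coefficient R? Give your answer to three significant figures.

R = 0.0787

The wavenumbers are k₁ = √(2mE)/ℏ = 2.504 on the left and k₂ = √(2m(E − U))/ℏ = 1.407 on the right.
Matching ψ and ψ′ at x = 0 gives r = (k₁ − k₂)/(k₁ + k₂), so R = r² = 0.07865 and T = 1 − R = 0.9213.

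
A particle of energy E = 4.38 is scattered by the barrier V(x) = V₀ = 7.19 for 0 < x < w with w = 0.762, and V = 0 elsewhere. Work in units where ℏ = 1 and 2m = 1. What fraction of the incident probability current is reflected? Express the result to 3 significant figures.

R = 0.742

E < V₀: inside the barrier ψ ∝ e^{±κx} with κ = √(2m(V₀ − E))/ℏ = 1.676.
κw = 1.277, sinh(κw) = 1.654.
Matching ψ, ψ′ at both faces gives T = [1 + V₀² sinh²(κw) / (4E(V₀ − E))]⁻¹ = 1/3.873 = 0.258.
R = 1 − T = 0.742.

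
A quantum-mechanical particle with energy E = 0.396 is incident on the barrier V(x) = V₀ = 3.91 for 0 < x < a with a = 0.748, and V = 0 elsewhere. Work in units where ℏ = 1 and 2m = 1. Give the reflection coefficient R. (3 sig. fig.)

R = 0.909

E < V₀: inside the barrier ψ ∝ e^{±κx} with κ = √(2m(V₀ − E))/ℏ = 1.875.
κa = 1.402, sinh(κa) = 1.909.
Matching ψ, ψ′ at both faces gives T = [1 + V₀² sinh²(κa) / (4E(V₀ − E))]⁻¹ = 1/11.01 = 0.0908.
R = 1 − T = 0.909.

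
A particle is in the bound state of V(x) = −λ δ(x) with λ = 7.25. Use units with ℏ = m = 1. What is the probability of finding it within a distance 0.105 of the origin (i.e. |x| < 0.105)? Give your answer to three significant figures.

The normalised bound state is ψ = √κ e^{−κ|x|} with κ = mλ/ℏ² = 7.250.
P(|x| < d) = ∫_{−d}^{d} κ e^{−2κ|x|} dx = 1 − e^{−2κd} = 1 − e^{−1.523} = 0.7818.

P = 0.782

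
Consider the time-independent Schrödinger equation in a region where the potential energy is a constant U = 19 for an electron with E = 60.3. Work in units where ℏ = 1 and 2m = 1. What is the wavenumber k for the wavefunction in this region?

k = 6.43

With E > U the solution is oscillatory, ψ ∝ e^{±ikx} with k = √(2m(E − U))/ℏ.
k = √(2 × 0.5 × 41.3) = 6.427.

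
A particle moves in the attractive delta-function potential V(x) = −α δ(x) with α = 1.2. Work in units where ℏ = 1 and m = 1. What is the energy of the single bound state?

E = -0.720

The bound state is ψ(x) = √κ e^{−κ|x|}. The derivative jump ψ'(0⁺) − ψ'(0⁻) = −(2mα/ℏ²)ψ(0) fixes κ = mα/ℏ² = 1.200.
Then E = −ℏ²κ²/(2m) = −mα²/(2ℏ²) = -0.7200.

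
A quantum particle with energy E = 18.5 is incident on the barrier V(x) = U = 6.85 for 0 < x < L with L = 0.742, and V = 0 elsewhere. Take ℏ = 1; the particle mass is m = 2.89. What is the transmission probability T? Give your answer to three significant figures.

Above the barrier the interior wavenumber is k₂ = √(2m(E − U))/ℏ = 8.206, giving phase k₂L = 6.089.
Matching at both interfaces gives T⁻¹ = 1 + U² sin²(k₂L) / [4E(E − U)] = 1.002, hence T = 0.998.

T = 0.998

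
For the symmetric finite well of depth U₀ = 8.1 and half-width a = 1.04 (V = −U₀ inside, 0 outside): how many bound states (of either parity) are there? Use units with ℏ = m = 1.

Define the well-strength parameter z₀ = (a/ℏ)√(2mU₀) = 1.04 × √(2·1·8.1) = 4.186.
A new bound state (alternating even/odd) appears each time z₀ passes a multiple of π/2, so N = ⌊2z₀/π⌋ + 1 = ⌊2.665⌋ + 1 = 3.

N = 3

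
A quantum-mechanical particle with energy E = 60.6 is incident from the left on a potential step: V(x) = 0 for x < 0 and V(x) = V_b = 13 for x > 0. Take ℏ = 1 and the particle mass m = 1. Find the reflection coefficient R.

On each side the TISE gives plane waves with k = √(2m(E − V))/ℏ: k₁ = √(2·1·60.6) = 11.01, k₂ = √(2·1·47.6) = 9.757.
Matching ψ and ψ′ at x = 0 gives r = (k₁ − k₂)/(k₁ + k₂), so R = r² = 0.003635 and T = 1 − R = 0.9964.

R = 0.00364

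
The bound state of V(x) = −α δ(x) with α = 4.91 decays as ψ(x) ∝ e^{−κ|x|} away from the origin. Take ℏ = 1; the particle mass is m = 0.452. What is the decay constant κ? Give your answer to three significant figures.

Integrate −(ℏ²/2m)ψ'' − αδ(x)ψ = Eψ from −ε to +ε: the ψ'' term gives ψ'(0⁺) − ψ'(0⁻) and the δ term gives −(2mα/ℏ²)ψ(0).
With ψ ∝ e^{−κ|x|} this yields −2κ = −2mα/ℏ², so κ = mα/ℏ² = 2.219.

κ = 2.22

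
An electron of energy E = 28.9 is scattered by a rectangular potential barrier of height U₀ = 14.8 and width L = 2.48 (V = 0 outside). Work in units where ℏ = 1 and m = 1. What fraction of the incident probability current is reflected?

R = 0.0415

Above the barrier the interior wavenumber is k₂ = √(2m(E − U₀))/ℏ = 5.310, giving phase k₂L = 13.17.
T = [1 + U₀² sin²(k₂L) / (4E(E − U₀))]⁻¹ = 1/1.043 = 0.959.
R = 1 − T = 0.0415.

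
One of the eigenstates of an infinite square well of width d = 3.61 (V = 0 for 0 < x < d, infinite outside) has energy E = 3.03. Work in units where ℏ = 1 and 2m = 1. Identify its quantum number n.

n = 2

For an infinite well E_n = n²π²ℏ²/(2md²), so n = (d/πℏ)√(2mE).
n = (3.61/π) × √(2 × 0.5 × 3.03) = 2.000 → n = 2.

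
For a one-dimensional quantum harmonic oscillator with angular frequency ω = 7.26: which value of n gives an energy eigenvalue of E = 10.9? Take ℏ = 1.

Invert E_n = (n + ½)ℏω: n = E/ℏω − ½ = 1.001, so n = 1.

n = 1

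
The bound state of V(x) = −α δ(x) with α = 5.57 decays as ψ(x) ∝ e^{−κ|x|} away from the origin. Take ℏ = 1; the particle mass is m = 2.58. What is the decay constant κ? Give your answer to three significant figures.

κ = 14.4

Integrating the TISE across x = 0 gives the cusp condition ψ'(0⁺) − ψ'(0⁻) = −(2mα/ℏ²)ψ(0).
With ψ ∝ e^{−κ|x|} this yields −2κ = −2mα/ℏ², so κ = mα/ℏ² = 14.37.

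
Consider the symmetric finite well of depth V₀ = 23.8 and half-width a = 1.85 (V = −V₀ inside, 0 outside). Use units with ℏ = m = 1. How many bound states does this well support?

N = 9

Define the well-strength parameter z₀ = (a/ℏ)√(2mV₀) = 1.85 × √(2·1·23.8) = 12.76.
A new bound state (alternating even/odd) appears each time z₀ passes a multiple of π/2, so N = ⌊2z₀/π⌋ + 1 = ⌊8.126⌋ + 1 = 9.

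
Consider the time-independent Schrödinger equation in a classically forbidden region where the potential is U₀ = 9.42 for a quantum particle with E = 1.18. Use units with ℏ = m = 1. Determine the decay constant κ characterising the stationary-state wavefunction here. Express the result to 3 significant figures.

κ = 4.06

Since E < U₀ the TISE in this region is ψ'' = κ²ψ with κ = √(2m(U₀ − E))/ℏ.
κ = √(2 × 1 × 8.24) = 4.060.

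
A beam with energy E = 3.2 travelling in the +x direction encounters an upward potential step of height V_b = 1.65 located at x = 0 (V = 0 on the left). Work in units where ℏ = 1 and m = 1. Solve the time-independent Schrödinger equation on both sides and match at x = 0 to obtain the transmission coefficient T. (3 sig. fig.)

On each side the TISE gives plane waves with k = √(2m(E − V))/ℏ: k₁ = √(2·1·3.2) = 2.530, k₂ = √(2·1·1.55) = 1.761.
Continuity of ψ and ψ′ at the step yields the reflection amplitude r = (k₁ − k₂)/(k₁ + k₂) = 0.1793; thus R = |r|² = 0.03214, T = 0.9679.

T = 0.968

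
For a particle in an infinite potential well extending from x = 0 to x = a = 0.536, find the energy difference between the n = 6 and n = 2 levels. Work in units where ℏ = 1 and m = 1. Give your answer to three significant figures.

E_n = n²π²ℏ²/(2ma²), so ΔE = (6² − 2²) π²ℏ²/(2ma²).
ΔE = 32 × π² / (2 × 1 × 0.536²) = 549.7.

ΔE = 550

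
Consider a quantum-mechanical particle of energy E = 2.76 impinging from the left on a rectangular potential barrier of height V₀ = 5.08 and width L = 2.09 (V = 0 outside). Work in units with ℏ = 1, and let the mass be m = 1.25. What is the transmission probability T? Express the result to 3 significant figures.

T = 0.000169

E < V₀: inside the barrier ψ ∝ e^{±κx} with κ = √(2m(V₀ − E))/ℏ = 2.408.
κL = 5.033, sinh(κL) = 76.72.
The exact tunnelling result is T⁻¹ = 1 + V₀² sinh²(κL) / [4E(V₀ − E)] = 5932, so T = 0.000169.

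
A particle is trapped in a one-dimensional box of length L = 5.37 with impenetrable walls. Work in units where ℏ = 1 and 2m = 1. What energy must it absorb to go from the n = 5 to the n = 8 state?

ΔE = 13.3

E_n = n²π²ℏ²/(2mL²), so ΔE = (8² − 5²) π²ℏ²/(2mL²).
ΔE = 39 × π² / (2 × 0.5 × 5.37²) = 13.35.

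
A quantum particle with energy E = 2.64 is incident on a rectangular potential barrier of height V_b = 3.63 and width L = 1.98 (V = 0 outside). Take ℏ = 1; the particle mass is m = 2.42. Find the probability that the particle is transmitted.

T = 0.000546

E < V_b: inside the barrier ψ ∝ e^{±κx} with κ = √(2m(V_b − E))/ℏ = 2.189.
κL = 4.334, sinh(κL) = 38.12.
The exact tunnelling result is T⁻¹ = 1 + V_b² sinh²(κL) / [4E(V_b − E)] = 1833, so T = 0.000546.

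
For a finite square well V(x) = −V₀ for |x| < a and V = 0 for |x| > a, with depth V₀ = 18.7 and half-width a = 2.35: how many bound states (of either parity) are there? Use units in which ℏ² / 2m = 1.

The dimensionless depth is z₀ = a√(2mV₀)/ℏ = 2.35 × √(18.70) = 10.16.
The even/odd transcendental equations gain one root per π/2 in z₀, giving N = 1 + ⌊2z₀/π⌋ = 1 + ⌊6.469⌋ = 7.

N = 7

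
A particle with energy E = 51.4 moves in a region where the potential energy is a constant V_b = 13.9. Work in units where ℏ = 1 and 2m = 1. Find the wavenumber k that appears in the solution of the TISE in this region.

k = 6.12

With E > V_b the solution is oscillatory, ψ ∝ e^{±ikx} with k = √(2m(E − V_b))/ℏ.
k = √(2 × 0.5 × 37.5) = 6.124.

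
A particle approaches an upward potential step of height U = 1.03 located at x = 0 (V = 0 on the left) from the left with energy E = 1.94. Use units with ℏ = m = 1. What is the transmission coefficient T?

On each side the TISE gives plane waves with k = √(2m(E − V))/ℏ: k₁ = √(2·1·1.94) = 1.970, k₂ = √(2·1·0.91) = 1.349.
Matching ψ and ψ′ at x = 0 gives r = (k₁ − k₂)/(k₁ + k₂), so R = r² = 0.03498 and T = 1 − R = 0.9650.

T = 0.965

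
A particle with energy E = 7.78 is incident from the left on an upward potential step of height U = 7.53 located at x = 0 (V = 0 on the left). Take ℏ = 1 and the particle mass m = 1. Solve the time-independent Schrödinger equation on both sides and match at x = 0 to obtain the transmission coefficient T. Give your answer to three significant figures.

T = 0.516

The wavenumbers are k₁ = √(2mE)/ℏ = 3.945 on the left and k₂ = √(2m(E − U))/ℏ = 0.7071 on the right.
Continuity of ψ and ψ′ at the step yields the reflection amplitude r = (k₁ − k₂)/(k₁ + k₂) = 0.6960; thus R = |r|² = 0.4844, T = 0.5156.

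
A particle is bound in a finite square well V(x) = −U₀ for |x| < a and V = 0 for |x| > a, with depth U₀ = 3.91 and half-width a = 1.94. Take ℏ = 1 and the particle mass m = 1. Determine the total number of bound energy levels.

The dimensionless depth is z₀ = a√(2mU₀)/ℏ = 1.94 × √(7.820) = 5.425.
A new bound state (alternating even/odd) appears each time z₀ passes a multiple of π/2, so N = ⌊2z₀/π⌋ + 1 = ⌊3.454⌋ + 1 = 4.

N = 4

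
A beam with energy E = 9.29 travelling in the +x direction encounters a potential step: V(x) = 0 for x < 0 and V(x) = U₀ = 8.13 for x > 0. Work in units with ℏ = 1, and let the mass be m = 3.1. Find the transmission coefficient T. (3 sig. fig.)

T = 0.772

The wavenumbers are k₁ = √(2mE)/ℏ = 7.589 on the left and k₂ = √(2m(E − U₀))/ℏ = 2.682 on the right.
Continuity of ψ and ψ′ at the step yields the reflection amplitude r = (k₁ − k₂)/(k₁ + k₂) = 0.4778; thus R = |r|² = 0.2283, T = 0.7717.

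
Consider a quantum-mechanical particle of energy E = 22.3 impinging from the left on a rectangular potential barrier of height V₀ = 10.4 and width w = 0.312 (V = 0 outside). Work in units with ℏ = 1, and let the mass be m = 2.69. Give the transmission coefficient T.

E > V₀: inside the barrier k₂ = √(2m(E − V₀))/ℏ = 8.001, k₂w = 2.496.
T = [1 + V₀² sin²(k₂w) / (4E(E − V₀))]⁻¹ = 1/1.037 = 0.964.

T = 0.964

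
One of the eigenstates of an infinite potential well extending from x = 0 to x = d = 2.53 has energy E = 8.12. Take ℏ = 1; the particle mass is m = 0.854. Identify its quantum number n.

n = 3

For an infinite well E_n = n²π²ℏ²/(2md²), so n = (d/πℏ)√(2mE).
n = (2.53/π) × √(2 × 0.854 × 8.12) = 2.999 → n = 3.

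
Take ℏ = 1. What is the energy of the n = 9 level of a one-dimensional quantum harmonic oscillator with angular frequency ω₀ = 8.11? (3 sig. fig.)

E = 77.0

Using E_n = (n + ½)ℏω₀: E_9 = 9.5 × 8.11 = 77.05.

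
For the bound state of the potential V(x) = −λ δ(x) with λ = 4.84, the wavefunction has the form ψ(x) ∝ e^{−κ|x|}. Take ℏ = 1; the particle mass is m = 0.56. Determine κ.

Integrating the TISE across x = 0 gives the cusp condition ψ'(0⁺) − ψ'(0⁻) = −(2mλ/ℏ²)ψ(0).
With ψ ∝ e^{−κ|x|} this yields −2κ = −2mλ/ℏ², so κ = mλ/ℏ² = 2.710.

κ = 2.71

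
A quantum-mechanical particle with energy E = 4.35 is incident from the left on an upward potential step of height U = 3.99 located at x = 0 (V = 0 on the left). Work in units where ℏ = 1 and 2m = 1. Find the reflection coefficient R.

R = 0.306

On each side the TISE gives plane waves with k = √(2m(E − V))/ℏ: k₁ = √(2·½·4.35) = 2.086, k₂ = √(2·½·0.36) = 0.6000.
Matching ψ and ψ′ at x = 0 gives r = (k₁ − k₂)/(k₁ + k₂), so R = r² = 0.3060 and T = 1 − R = 0.6940.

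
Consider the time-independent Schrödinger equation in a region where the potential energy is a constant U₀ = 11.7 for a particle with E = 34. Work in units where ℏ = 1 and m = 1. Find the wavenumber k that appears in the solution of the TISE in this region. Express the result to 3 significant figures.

k = 6.68

With E > U₀ the solution is oscillatory, ψ ∝ e^{±ikx} with k = √(2m(E − U₀))/ℏ.
k = √(2 × 1 × 22.3) = 6.678.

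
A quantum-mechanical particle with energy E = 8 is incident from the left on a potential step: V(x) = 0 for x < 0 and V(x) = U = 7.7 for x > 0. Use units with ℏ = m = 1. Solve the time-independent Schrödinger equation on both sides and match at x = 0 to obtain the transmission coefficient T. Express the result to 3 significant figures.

On each side the TISE gives plane waves with k = √(2m(E − V))/ℏ: k₁ = √(2·1·8) = 4.000, k₂ = √(2·1·0.3) = 0.7746.
Matching ψ and ψ′ at x = 0 gives r = (k₁ − k₂)/(k₁ + k₂), so R = r² = 0.4563 and T = 1 − R = 0.5437.

T = 0.544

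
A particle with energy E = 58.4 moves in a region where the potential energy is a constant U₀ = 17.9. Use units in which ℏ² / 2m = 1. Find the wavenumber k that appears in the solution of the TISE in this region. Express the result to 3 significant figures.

k = 6.36

With E > U₀ the solution is oscillatory, ψ ∝ e^{±ikx} with k = √(2m(E − U₀))/ℏ.
k = √(2 × 0.5 × 40.5) = 6.364.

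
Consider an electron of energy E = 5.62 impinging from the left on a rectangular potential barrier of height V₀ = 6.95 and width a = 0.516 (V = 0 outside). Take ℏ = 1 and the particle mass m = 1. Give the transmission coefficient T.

T = 0.410

Since E < V₀ the interior solution is evanescent with decay constant κ = √(2m(V₀ − E))/ℏ = 1.631.
κa = 0.8416, sinh(κa) = 0.9445.
The exact tunnelling result is T⁻¹ = 1 + V₀² sinh²(κa) / [4E(V₀ − E)] = 2.441, so T = 0.410.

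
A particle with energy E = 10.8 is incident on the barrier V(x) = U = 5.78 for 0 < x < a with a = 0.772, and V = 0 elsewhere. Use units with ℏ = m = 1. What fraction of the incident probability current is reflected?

R = 0.0595

E > U: inside the barrier k₂ = √(2m(E − U))/ℏ = 3.169, k₂a = 2.446.
Matching at both interfaces gives T⁻¹ = 1 + U² sin²(k₂a) / [4E(E − U)] = 1.063, hence T = 0.941.
R = 1 − T = 0.0595.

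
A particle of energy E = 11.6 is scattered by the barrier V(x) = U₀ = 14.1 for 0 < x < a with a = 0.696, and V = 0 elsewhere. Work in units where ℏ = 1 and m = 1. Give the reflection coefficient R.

R = 0.898

Since E < U₀ the interior solution is evanescent with decay constant κ = √(2m(U₀ − E))/ℏ = 2.236.
κa = 1.556, sinh(κa) = 2.265.
The exact tunnelling result is T⁻¹ = 1 + U₀² sinh²(κa) / [4E(U₀ − E)] = 9.794, so T = 0.102.
R = 1 − T = 0.898.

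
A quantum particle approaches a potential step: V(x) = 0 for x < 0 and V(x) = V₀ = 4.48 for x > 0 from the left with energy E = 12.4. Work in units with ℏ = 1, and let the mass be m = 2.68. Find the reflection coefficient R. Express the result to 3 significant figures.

R = 0.0125

The wavenumbers are k₁ = √(2mE)/ℏ = 8.153 on the left and k₂ = √(2m(E − V₀))/ℏ = 6.515 on the right.
Continuity of ψ and ψ′ at the step yields the reflection amplitude r = (k₁ − k₂)/(k₁ + k₂) = 0.1116; thus R = |r|² = 0.01246, T = 0.9875.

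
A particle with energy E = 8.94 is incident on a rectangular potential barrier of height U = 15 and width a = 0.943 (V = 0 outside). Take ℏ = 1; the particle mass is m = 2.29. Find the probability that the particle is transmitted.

T = 0.000186

E < U: inside the barrier ψ ∝ e^{±κx} with κ = √(2m(U − E))/ℏ = 5.268.
κa = 4.968, sinh(κa) = 71.87.
Matching ψ, ψ′ at both faces gives T = [1 + U² sinh²(κa) / (4E(U − E))]⁻¹ = 1/5363 = 0.000186.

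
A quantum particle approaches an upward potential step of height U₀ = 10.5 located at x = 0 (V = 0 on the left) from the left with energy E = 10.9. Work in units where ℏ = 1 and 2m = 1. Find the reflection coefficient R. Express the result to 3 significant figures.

R = 0.460

The wavenumbers are k₁ = √(2mE)/ℏ = 3.302 on the left and k₂ = √(2m(E − U₀))/ℏ = 0.6325 on the right.
Matching ψ and ψ′ at x = 0 gives r = (k₁ − k₂)/(k₁ + k₂), so R = r² = 0.4603 and T = 1 − R = 0.5397.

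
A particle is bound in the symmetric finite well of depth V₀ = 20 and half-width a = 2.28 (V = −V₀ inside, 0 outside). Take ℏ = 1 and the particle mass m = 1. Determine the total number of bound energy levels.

N = 10

Define the well-strength parameter z₀ = (a/ℏ)√(2mV₀) = 2.28 × √(2·1·20) = 14.42.
The even/odd transcendental equations gain one root per π/2 in z₀, giving N = 1 + ⌊2z₀/π⌋ = 1 + ⌊9.180⌋ = 10.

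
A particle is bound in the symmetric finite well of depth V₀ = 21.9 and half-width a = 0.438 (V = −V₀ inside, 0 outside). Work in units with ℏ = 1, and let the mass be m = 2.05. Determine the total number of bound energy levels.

Define the well-strength parameter z₀ = (a/ℏ)√(2mV₀) = 0.438 × √(2·2.05·21.9) = 4.150.
A new bound state (alternating even/odd) appears each time z₀ passes a multiple of π/2, so N = ⌊2z₀/π⌋ + 1 = ⌊2.642⌋ + 1 = 3.

N = 3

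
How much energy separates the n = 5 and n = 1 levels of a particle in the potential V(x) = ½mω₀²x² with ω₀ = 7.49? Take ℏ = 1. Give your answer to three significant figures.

ΔE = 30.0

E_n = ℏω₀(n + ½), so ΔE = (5 − 1) ℏω₀ = 4 × 7.49 = 29.96.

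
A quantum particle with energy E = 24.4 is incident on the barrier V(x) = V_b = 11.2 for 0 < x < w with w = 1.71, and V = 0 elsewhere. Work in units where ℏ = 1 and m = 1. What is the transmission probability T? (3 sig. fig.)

E > V_b: inside the barrier k₂ = √(2m(E − V_b))/ℏ = 5.138, k₂w = 8.786.
T = [1 + V_b² sin²(k₂w) / (4E(E − V_b))]⁻¹ = 1/1.035 = 0.967.

T = 0.967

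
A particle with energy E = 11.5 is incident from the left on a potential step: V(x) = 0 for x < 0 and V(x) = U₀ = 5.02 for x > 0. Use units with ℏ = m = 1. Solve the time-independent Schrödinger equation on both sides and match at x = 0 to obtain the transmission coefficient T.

On each side the TISE gives plane waves with k = √(2m(E − V))/ℏ: k₁ = √(2·1·11.5) = 4.796, k₂ = √(2·1·6.48) = 3.600.
Continuity of ψ and ψ′ at the step yields the reflection amplitude r = (k₁ − k₂)/(k₁ + k₂) = 0.1424; thus R = |r|² = 0.02029, T = 0.9797.

T = 0.980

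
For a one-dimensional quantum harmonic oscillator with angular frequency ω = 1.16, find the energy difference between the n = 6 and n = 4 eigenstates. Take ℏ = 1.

E_n = ℏω(n + ½), so ΔE = (6 − 4) ℏω = 2 × 1.16 = 2.320.

ΔE = 2.32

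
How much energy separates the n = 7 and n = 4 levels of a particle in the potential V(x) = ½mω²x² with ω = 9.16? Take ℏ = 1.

E_n = ℏω(n + ½), so ΔE = (7 − 4) ℏω = 3 × 9.16 = 27.48.

ΔE = 27.5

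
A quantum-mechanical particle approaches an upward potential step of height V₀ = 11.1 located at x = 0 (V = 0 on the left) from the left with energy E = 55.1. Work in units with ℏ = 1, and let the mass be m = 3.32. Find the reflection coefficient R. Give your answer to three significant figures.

On each side the TISE gives plane waves with k = √(2m(E − V))/ℏ: k₁ = √(2·3.32·55.1) = 19.13, k₂ = √(2·3.32·44) = 17.09.
Matching ψ and ψ′ at x = 0 gives r = (k₁ − k₂)/(k₁ + k₂), so R = r² = 0.003156 and T = 1 − R = 0.9968.

R = 0.00316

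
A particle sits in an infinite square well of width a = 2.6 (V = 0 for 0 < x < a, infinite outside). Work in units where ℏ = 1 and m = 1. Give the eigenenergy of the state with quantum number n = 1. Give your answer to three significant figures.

Requiring ψ(0) = ψ(a) = 0 quantises k = nπ/a, hence E_n = ℏ²k²/2m = n²π²ℏ²/(2ma²).
E_1 = 1² × π² / (2 × 1 × 2.6²) = 0.7300.

E = 0.730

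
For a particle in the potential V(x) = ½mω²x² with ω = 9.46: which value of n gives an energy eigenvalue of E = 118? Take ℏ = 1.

E_n = ℏω(n + ½) ⇒ n = E/(ℏω) − ½ = 118/9.46 − 0.5 = 11.974 → n = 12.

n = 12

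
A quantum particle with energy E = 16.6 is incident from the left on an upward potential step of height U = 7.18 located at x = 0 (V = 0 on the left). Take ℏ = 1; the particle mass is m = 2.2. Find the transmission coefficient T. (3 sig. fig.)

The wavenumbers are k₁ = √(2mE)/ℏ = 8.546 on the left and k₂ = √(2m(E − U))/ℏ = 6.438 on the right.
Continuity of ψ and ψ′ at the step yields the reflection amplitude r = (k₁ − k₂)/(k₁ + k₂) = 0.1407; thus R = |r|² = 0.01980, T = 0.9802.

T = 0.980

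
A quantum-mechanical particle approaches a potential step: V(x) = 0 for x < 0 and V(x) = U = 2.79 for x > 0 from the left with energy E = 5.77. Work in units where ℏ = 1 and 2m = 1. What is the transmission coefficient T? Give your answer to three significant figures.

T = 0.973

On each side the TISE gives plane waves with k = √(2m(E − V))/ℏ: k₁ = √(2·½·5.77) = 2.402, k₂ = √(2·½·2.98) = 1.726.
Continuity of ψ and ψ′ at the step yields the reflection amplitude r = (k₁ − k₂)/(k₁ + k₂) = 0.1637; thus R = |r|² = 0.02680, T = 0.9732.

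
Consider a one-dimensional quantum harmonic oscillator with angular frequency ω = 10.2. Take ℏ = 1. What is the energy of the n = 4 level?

E = 45.9

Using E_n = (n + ½)ℏω: E_4 = 4.5 × 10.2 = 45.90.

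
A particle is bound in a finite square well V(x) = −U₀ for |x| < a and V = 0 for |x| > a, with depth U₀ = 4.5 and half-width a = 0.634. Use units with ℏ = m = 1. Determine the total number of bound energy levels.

Define the well-strength parameter z₀ = (a/ℏ)√(2mU₀) = 0.634 × √(2·1·4.5) = 1.902.
A new bound state (alternating even/odd) appears each time z₀ passes a multiple of π/2, so N = ⌊2z₀/π⌋ + 1 = ⌊1.211⌋ + 1 = 2.

N = 2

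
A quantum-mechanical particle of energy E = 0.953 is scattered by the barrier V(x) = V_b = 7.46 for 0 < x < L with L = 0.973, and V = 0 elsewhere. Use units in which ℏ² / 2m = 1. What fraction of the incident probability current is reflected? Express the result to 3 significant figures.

R = 0.988

Since E < V_b the interior solution is evanescent with decay constant κ = √(2m(V_b − E))/ℏ = 2.551.
κL = 2.482, sinh(κL) = 5.941.
Matching ψ, ψ′ at both faces gives T = [1 + V_b² sinh²(κL) / (4E(V_b − E))]⁻¹ = 1/80.18 = 0.0125.
R = 1 − T = 0.988.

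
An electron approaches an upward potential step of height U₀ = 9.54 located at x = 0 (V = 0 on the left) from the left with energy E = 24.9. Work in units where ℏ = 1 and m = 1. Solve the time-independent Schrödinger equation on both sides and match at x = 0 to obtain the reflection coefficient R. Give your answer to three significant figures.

R = 0.0144

On each side the TISE gives plane waves with k = √(2m(E − V))/ℏ: k₁ = √(2·1·24.9) = 7.057, k₂ = √(2·1·15.36) = 5.543.
Matching ψ and ψ′ at x = 0 gives r = (k₁ − k₂)/(k₁ + k₂), so R = r² = 0.01445 and T = 1 − R = 0.9856.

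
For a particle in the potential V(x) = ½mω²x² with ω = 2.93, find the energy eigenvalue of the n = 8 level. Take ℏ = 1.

The oscillator eigenvalues are E_n = ℏω(n + ½), so E_8 = 2.93 × 8.5 = 24.91.

E = 24.9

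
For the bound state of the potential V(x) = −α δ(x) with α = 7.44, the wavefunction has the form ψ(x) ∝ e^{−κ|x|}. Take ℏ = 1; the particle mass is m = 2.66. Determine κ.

Integrate −(ℏ²/2m)ψ'' − αδ(x)ψ = Eψ from −ε to +ε: the ψ'' term gives ψ'(0⁺) − ψ'(0⁻) and the δ term gives −(2mα/ℏ²)ψ(0).
With ψ ∝ e^{−κ|x|} this yields −2κ = −2mα/ℏ², so κ = mα/ℏ² = 19.79.

κ = 19.8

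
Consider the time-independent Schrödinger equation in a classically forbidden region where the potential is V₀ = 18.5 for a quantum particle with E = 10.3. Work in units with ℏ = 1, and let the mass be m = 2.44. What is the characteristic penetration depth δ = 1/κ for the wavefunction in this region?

δ = 0.158

Since E < V₀ the TISE in this region is ψ'' = κ²ψ with κ = √(2m(V₀ − E))/ℏ.
κ = √(2 × 2.44 × 8.2) = 6.326. The penetration depth is δ = 1/κ = 0.158.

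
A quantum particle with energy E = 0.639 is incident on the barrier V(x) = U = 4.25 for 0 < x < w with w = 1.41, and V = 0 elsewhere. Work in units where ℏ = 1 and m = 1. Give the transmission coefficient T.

Since E < U the interior solution is evanescent with decay constant κ = √(2m(U − E))/ℏ = 2.687.
κw = 3.789, sinh(κw) = 22.10.
The exact tunnelling result is T⁻¹ = 1 + U² sinh²(κw) / [4E(U − E)] = 956.8, so T = 0.00105.

T = 0.00105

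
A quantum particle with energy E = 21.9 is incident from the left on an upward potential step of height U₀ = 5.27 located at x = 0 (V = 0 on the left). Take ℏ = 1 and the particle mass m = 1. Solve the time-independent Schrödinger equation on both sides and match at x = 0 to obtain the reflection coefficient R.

R = 0.00472

The wavenumbers are k₁ = √(2mE)/ℏ = 6.618 on the left and k₂ = √(2m(E − U₀))/ℏ = 5.767 on the right.
Continuity of ψ and ψ′ at the step yields the reflection amplitude r = (k₁ − k₂)/(k₁ + k₂) = 0.06871; thus R = |r|² = 0.004721, T = 0.9953.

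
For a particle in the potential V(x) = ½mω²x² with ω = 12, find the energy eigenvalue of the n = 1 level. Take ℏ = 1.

E = 18.0

The oscillator eigenvalues are E_n = ℏω(n + ½), so E_1 = 12 × 1.5 = 18.00.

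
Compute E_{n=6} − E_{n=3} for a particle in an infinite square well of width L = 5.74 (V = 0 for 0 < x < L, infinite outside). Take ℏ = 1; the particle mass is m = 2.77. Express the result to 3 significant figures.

E_n = n²π²ℏ²/(2mL²), so ΔE = (6² − 3²) π²ℏ²/(2mL²).
ΔE = 27 × π² / (2 × 2.77 × 5.74²) = 1.460.

ΔE = 1.46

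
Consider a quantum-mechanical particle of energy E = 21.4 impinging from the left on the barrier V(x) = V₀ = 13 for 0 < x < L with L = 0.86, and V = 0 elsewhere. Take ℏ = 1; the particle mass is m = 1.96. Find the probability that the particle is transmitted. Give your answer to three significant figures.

E > V₀: inside the barrier k₂ = √(2m(E − V₀))/ℏ = 5.738, k₂L = 4.935.
Matching at both interfaces gives T⁻¹ = 1 + V₀² sin²(k₂L) / [4E(E − V₀)] = 1.224, hence T = 0.817.

T = 0.817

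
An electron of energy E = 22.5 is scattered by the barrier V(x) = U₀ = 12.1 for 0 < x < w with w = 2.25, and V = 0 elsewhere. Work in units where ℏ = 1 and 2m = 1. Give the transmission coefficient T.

Above the barrier the interior wavenumber is k₂ = √(2m(E − U₀))/ℏ = 3.225, giving phase k₂w = 7.256.
T = [1 + U₀² sin²(k₂w) / (4E(E − U₀))]⁻¹ = 1/1.107 = 0.903.

T = 0.903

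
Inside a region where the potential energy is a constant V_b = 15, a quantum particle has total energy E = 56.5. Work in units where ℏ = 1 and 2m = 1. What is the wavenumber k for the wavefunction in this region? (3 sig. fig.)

k = 6.44

With E > V_b the solution is oscillatory, ψ ∝ e^{±ikx} with k = √(2m(E − V_b))/ℏ.
k = √(2 × 0.5 × 41.5) = 6.442.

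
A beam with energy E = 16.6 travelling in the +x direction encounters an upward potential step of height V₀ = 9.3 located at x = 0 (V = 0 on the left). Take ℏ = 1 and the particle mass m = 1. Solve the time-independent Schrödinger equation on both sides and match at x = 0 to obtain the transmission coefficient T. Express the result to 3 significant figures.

On each side the TISE gives plane waves with k = √(2m(E − V))/ℏ: k₁ = √(2·1·16.6) = 5.762, k₂ = √(2·1·7.3) = 3.821.
Continuity of ψ and ψ′ at the step yields the reflection amplitude r = (k₁ − k₂)/(k₁ + k₂) = 0.2025; thus R = |r|² = 0.04102, T = 0.9590.

T = 0.959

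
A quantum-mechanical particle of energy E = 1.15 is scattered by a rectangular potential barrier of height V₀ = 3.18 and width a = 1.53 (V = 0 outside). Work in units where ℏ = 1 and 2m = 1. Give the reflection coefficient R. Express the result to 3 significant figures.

R = 0.954

E < V₀: inside the barrier ψ ∝ e^{±κx} with κ = √(2m(V₀ − E))/ℏ = 1.425.
κa = 2.180, sinh(κa) = 4.366.
The exact tunnelling result is T⁻¹ = 1 + V₀² sinh²(κa) / [4E(V₀ − E)] = 21.65, so T = 0.0462.
R = 1 − T = 0.954.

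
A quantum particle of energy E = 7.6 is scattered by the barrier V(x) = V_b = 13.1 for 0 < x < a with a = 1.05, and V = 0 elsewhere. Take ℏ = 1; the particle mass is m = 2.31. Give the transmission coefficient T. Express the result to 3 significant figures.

T = 0.0000985

Since E < V_b the interior solution is evanescent with decay constant κ = √(2m(V_b − E))/ℏ = 5.041.
κa = 5.293, sinh(κa) = 99.45.
Matching ψ, ψ′ at both faces gives T = [1 + V_b² sinh²(κa) / (4E(V_b − E))]⁻¹ = 1/10150 = 0.0000985.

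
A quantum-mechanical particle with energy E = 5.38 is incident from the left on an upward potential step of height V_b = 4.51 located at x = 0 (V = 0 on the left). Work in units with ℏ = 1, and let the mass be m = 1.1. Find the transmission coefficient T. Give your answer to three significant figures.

T = 0.818

On each side the TISE gives plane waves with k = √(2m(E − V))/ℏ: k₁ = √(2·1.1·5.38) = 3.440, k₂ = √(2·1.1·0.87) = 1.383.
Matching ψ and ψ′ at x = 0 gives r = (k₁ − k₂)/(k₁ + k₂), so R = r² = 0.1818 and T = 1 − R = 0.8182.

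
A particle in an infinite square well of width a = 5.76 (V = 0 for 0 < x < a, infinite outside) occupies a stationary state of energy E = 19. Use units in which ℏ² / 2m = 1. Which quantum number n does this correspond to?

From E_n = n²π²ℏ²/(2ma²) invert to n = √(2ma²E)/(πℏ).
n = (5.76/π) × √(2 × 0.5 × 19) = 7.992 → n = 8.

n = 8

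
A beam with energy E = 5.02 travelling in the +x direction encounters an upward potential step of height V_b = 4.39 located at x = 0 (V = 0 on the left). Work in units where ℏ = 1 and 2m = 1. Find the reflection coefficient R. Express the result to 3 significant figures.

R = 0.227

On each side the TISE gives plane waves with k = √(2m(E − V))/ℏ: k₁ = √(2·½·5.02) = 2.241, k₂ = √(2·½·0.63) = 0.7937.
Matching ψ and ψ′ at x = 0 gives r = (k₁ − k₂)/(k₁ + k₂), so R = r² = 0.2274 and T = 1 − R = 0.7726.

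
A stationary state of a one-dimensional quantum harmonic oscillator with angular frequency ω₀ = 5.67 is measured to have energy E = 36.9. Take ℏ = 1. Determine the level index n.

n = 6

E_n = ℏω₀(n + ½) ⇒ n = E/(ℏω₀) − ½ = 36.9/5.67 − 0.5 = 6.008 → n = 6.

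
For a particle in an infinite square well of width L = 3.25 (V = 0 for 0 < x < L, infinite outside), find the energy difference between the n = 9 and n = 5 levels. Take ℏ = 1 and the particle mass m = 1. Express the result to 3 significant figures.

ΔE = 26.2

E_n = n²π²ℏ²/(2mL²), so ΔE = (9² − 5²) π²ℏ²/(2mL²).
ΔE = 56 × π² / (2 × 1 × 3.25²) = 26.16.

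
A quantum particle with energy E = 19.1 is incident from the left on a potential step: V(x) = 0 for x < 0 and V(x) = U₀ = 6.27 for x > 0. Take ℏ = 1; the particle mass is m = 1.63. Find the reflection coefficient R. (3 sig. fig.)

R = 0.00983

The wavenumbers are k₁ = √(2mE)/ℏ = 7.891 on the left and k₂ = √(2m(E − U₀))/ℏ = 6.467 on the right.
Matching ψ and ψ′ at x = 0 gives r = (k₁ − k₂)/(k₁ + k₂), so R = r² = 0.009830 and T = 1 − R = 0.9902.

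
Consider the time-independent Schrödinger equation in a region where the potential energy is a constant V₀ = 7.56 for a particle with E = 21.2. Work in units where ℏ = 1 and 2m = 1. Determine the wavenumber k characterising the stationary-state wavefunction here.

k = 3.69

With E > V₀ the solution is oscillatory, ψ ∝ e^{±ikx} with k = √(2m(E − V₀))/ℏ.
k = √(2 × 0.5 × 13.64) = 3.693.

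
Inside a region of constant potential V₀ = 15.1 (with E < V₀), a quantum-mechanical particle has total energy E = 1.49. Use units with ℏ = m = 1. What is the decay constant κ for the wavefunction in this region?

κ = 5.22

Since E < V₀ the TISE in this region is ψ'' = κ²ψ with κ = √(2m(V₀ − E))/ℏ.
κ = √(2 × 1 × 13.61) = 5.217.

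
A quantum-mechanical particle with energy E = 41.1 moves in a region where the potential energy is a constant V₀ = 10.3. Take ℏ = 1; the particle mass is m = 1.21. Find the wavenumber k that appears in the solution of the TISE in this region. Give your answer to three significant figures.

With E > V₀ the solution is oscillatory, ψ ∝ e^{±ikx} with k = √(2m(E − V₀))/ℏ.
k = √(2 × 1.21 × 30.8) = 8.633.

k = 8.63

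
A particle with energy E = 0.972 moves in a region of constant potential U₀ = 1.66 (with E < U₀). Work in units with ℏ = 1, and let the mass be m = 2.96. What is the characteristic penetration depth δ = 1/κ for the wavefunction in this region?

Since E < U₀ the TISE in this region is ψ'' = κ²ψ with κ = √(2m(U₀ − E))/ℏ.
κ = √(2 × 2.96 × 0.688) = 2.018. The penetration depth is δ = 1/κ = 0.496.

δ = 0.496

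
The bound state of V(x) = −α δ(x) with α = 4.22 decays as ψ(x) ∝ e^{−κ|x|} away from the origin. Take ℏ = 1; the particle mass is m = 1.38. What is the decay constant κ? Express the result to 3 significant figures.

Integrate −(ℏ²/2m)ψ'' − αδ(x)ψ = Eψ from −ε to +ε: the ψ'' term gives ψ'(0⁺) − ψ'(0⁻) and the δ term gives −(2mα/ℏ²)ψ(0).
With ψ ∝ e^{−κ|x|} this yields −2κ = −2mα/ℏ², so κ = mα/ℏ² = 5.824.

κ = 5.82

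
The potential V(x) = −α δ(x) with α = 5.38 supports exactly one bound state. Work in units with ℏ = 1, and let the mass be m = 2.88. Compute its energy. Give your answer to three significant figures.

The bound state is ψ(x) = √κ e^{−κ|x|}. The derivative jump ψ'(0⁺) − ψ'(0⁻) = −(2mα/ℏ²)ψ(0) fixes κ = mα/ℏ² = 15.49.
Then E = −ℏ²κ²/(2m) = −mα²/(2ℏ²) = -41.68.

E = -41.7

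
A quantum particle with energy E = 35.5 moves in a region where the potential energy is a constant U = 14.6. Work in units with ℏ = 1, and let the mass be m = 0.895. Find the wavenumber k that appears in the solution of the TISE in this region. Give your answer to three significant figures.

With E > U the solution is oscillatory, ψ ∝ e^{±ikx} with k = √(2m(E − U))/ℏ.
k = √(2 × 0.895 × 20.9) = 6.116.

k = 6.12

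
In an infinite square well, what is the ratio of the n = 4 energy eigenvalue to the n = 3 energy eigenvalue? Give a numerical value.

Since E_n ∝ n², the ratio is (4/3)² = 1.77778.

1.77778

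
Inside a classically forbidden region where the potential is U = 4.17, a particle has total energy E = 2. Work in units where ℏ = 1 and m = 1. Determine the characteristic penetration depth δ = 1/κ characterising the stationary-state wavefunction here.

Since E < U the TISE in this region is ψ'' = κ²ψ with κ = √(2m(U − E))/ℏ.
κ = √(2 × 1 × 2.17) = 2.083. The penetration depth is δ = 1/κ = 0.480.

δ = 0.480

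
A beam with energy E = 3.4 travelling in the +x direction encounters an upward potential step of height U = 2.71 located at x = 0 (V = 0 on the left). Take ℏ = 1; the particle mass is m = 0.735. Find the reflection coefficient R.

R = 0.144

The wavenumbers are k₁ = √(2mE)/ℏ = 2.236 on the left and k₂ = √(2m(E − U))/ℏ = 1.007 on the right.
Continuity of ψ and ψ′ at the step yields the reflection amplitude r = (k₁ − k₂)/(k₁ + k₂) = 0.3788; thus R = |r|² = 0.1435, T = 0.8565.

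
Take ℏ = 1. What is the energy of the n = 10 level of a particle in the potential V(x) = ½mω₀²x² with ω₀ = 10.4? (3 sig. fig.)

E = 109

Using E_n = (n + ½)ℏω₀: E_10 = 10.5 × 10.4 = 109.2.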